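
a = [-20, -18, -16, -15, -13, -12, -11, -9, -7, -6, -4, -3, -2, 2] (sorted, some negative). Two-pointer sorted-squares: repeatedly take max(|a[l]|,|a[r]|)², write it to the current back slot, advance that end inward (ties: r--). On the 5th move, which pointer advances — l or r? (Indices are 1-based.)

l

[1,14] |-20|>|2| out[14]=400 → l++
[2,14] |-18|>|2| out[13]=324 → l++
[3,14] |-16|>|2| out[12]=256 → l++
[4,14] |-15|>|2| out[11]=225 → l++
[5,14] |-13|>|2| out[10]=169 → l++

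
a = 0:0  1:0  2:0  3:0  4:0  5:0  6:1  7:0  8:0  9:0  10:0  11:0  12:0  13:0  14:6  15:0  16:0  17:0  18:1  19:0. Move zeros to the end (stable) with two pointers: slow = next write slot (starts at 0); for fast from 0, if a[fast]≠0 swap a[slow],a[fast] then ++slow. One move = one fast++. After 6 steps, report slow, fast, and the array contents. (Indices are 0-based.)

slow=0, fast=6, a=[0, 0, 0, 0, 0, 0, 1, 0, 0, 0, 0, 0, 0, 0, 6, 0, 0, 0, 1, 0]

(s=0,f=0) a[fast]=0 → fast++
(s=0,f=1) a[fast]=0 → fast++
(s=0,f=2) a[fast]=0 → fast++
(s=0,f=3) a[fast]=0 → fast++
(s=0,f=4) a[fast]=0 → fast++
(s=0,f=5) a[fast]=0 → fast++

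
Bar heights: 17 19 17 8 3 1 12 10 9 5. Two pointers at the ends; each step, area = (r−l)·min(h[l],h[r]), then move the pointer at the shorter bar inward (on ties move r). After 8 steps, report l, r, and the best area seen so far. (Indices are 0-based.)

[0,9] min(17,5)*9=45 best=45 * → r--
[0,8] min(17,9)*8=72 best=72 * → r--
[0,7] min(17,10)*7=70 best=72 → r--
[0,6] min(17,12)*6=72 best=72 → r--
[0,5] min(17,1)*5=5 best=72 → r--
[0,4] min(17,3)*4=12 best=72 → r--
[0,3] min(17,8)*3=24 best=72 → r--
[0,2] min(17,17)*2=34 best=72 → r--

l=0, r=1, best area=72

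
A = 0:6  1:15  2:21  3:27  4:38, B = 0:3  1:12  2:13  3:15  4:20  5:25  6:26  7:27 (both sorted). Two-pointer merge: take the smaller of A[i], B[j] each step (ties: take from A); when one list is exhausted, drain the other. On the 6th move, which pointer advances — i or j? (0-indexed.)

i=0 j=0: A[i]=6>B[j]=3 take 3, j++
i=0 j=1: A[i]=6<=B[j]=12 take 6, i++
i=1 j=1: A[i]=15>B[j]=12 take 12, j++
i=1 j=2: A[i]=15>B[j]=13 take 13, j++
i=1 j=3: A[i]=15<=B[j]=15 take 15, i++
i=2 j=3: A[i]=21>B[j]=15 take 15, j++

j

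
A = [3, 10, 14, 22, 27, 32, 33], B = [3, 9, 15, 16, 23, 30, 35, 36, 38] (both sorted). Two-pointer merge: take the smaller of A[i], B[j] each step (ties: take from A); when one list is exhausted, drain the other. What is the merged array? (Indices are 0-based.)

i=0 j=0: A[i]=3<=B[j]=3 take 3, i++
i=1 j=0: A[i]=10>B[j]=3 take 3, j++
i=1 j=1: A[i]=10>B[j]=9 take 9, j++
i=1 j=2: A[i]=10<=B[j]=15 take 10, i++
i=2 j=2: A[i]=14<=B[j]=15 take 14, i++
i=3 j=2: A[i]=22>B[j]=15 take 15, j++
i=3 j=3: A[i]=22>B[j]=16 take 16, j++
i=3 j=4: A[i]=22<=B[j]=23 take 22, i++
i=4 j=4: A[i]=27>B[j]=23 take 23, j++
i=4 j=5: A[i]=27<=B[j]=30 take 27, i++
i=5 j=5: A[i]=32>B[j]=30 take 30, j++
i=5 j=6: A[i]=32<=B[j]=35 take 32, i++
i=6 j=6: A[i]=33<=B[j]=35 take 33, i++
i=7 j=6: A done, take B[j]=35, j++
i=7 j=7: A done, take B[j]=36, j++
i=7 j=8: A done, take B[j]=38, j++

[3, 3, 9, 10, 14, 15, 16, 22, 23, 27, 30, 32, 33, 35, 36, 38]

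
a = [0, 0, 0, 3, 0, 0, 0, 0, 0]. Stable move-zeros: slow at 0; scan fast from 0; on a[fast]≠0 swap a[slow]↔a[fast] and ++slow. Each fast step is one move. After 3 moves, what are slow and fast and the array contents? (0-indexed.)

(s=0,f=0) a[fast]=0 → fast++
(s=0,f=1) a[fast]=0 → fast++
(s=0,f=2) a[fast]=0 → fast++

slow=0, fast=3, a=[0, 0, 0, 3, 0, 0, 0, 0, 0]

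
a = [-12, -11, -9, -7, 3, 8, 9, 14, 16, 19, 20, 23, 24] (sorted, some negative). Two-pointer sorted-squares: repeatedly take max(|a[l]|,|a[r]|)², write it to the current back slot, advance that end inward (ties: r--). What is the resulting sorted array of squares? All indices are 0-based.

[9, 49, 64, 81, 81, 121, 144, 196, 256, 361, 400, 529, 576]

[0,12] |-12|<=|24| out[12]=576 → r--
[0,11] |-12|<=|23| out[11]=529 → r--
[0,10] |-12|<=|20| out[10]=400 → r--
[0,9] |-12|<=|19| out[9]=361 → r--
[0,8] |-12|<=|16| out[8]=256 → r--
[0,7] |-12|<=|14| out[7]=196 → r--
[0,6] |-12|>|9| out[6]=144 → l++
[1,6] |-11|>|9| out[5]=121 → l++
[2,6] |-9|<=|9| out[4]=81 → r--
[2,5] |-9|>|8| out[3]=81 → l++
[3,5] |-7|<=|8| out[2]=64 → r--
[3,4] |-7|>|3| out[1]=49 → l++
[4,4] |3|<=|3| out[0]=9 → r--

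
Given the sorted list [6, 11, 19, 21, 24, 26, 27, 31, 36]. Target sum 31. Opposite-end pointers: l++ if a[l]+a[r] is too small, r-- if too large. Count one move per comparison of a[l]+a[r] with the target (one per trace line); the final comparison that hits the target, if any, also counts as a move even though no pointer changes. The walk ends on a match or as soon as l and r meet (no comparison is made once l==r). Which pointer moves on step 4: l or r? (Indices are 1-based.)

[1,9] 6+36=42 >31 → r--
[1,8] 6+31=37 >31 → r--
[1,7] 6+27=33 >31 → r--
[1,6] 6+26=32 >31 → r--

r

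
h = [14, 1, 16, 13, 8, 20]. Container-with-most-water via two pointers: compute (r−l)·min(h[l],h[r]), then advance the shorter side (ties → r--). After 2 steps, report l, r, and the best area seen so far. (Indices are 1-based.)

l=1 r=6: min(14,20)*5=70 best=70 *, l++
l=2 r=6: min(1,20)*4=4 best=70, l++

l=3, r=6, best area=70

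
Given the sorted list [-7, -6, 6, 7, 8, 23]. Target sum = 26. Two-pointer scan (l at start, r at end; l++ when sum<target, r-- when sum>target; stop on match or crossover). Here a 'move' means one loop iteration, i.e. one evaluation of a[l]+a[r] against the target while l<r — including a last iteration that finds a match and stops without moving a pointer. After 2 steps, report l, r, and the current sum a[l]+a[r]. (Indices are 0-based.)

[0,5] -7+23=16 <26 → l++
[1,5] -6+23=17 <26 → l++

l=2, r=5, sum=29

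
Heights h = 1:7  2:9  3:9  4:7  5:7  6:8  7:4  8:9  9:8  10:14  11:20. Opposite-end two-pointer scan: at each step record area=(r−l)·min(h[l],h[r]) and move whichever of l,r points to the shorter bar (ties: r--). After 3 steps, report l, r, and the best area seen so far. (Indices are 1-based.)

l=1 r=11: min(7,20)*10=70 best=70 *, l++
l=2 r=11: min(9,20)*9=81 best=81 *, l++
l=3 r=11: min(9,20)*8=72 best=81, l++

l=4, r=11, best area=81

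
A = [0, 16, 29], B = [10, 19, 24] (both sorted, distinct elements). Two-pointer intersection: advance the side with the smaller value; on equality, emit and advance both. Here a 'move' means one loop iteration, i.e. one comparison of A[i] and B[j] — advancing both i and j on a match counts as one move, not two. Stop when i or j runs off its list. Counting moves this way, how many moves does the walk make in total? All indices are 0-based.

i=0 j=0: 0<10, i++
i=1 j=0: 16>10, j++
i=1 j=1: 16<19, i++
i=2 j=1: 29>19, j++
i=2 j=2: 29>24, j++

5 moves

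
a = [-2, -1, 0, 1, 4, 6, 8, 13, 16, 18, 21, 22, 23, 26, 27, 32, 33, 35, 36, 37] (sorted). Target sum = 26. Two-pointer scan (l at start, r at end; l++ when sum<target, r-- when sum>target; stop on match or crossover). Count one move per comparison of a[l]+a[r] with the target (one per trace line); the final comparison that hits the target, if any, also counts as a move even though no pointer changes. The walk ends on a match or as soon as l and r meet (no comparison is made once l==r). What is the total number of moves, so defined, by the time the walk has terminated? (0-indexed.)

7 moves

l=0 r=19: -2+37=35 >26, r--
l=0 r=18: -2+36=34 >26, r--
l=0 r=17: -2+35=33 >26, r--
l=0 r=16: -2+33=31 >26, r--
l=0 r=15: -2+32=30 >26, r--
l=0 r=14: -2+27=25 <26, l++
l=1 r=14: -1+27=26, found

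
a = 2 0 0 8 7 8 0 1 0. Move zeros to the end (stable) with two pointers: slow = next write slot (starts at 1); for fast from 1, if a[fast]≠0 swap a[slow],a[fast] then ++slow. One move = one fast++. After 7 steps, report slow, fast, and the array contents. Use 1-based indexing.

slow=5, fast=8, a=[2, 8, 7, 8, 0, 0, 0, 1, 0]

(s=1,f=1) a[fast]=2≠0 swap→a[1]=2 → slow++,fast++
(s=2,f=2) a[fast]=0 → fast++
(s=2,f=3) a[fast]=0 → fast++
(s=2,f=4) a[fast]=8≠0 swap→a[2]=8 → slow++,fast++
(s=3,f=5) a[fast]=7≠0 swap→a[3]=7 → slow++,fast++
(s=4,f=6) a[fast]=8≠0 swap→a[4]=8 → slow++,fast++
(s=5,f=7) a[fast]=0 → fast++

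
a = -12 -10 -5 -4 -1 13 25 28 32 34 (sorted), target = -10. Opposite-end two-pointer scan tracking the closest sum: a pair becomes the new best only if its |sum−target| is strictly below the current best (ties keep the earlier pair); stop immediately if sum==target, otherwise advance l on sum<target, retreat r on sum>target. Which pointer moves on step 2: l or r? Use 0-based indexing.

[0,9] -12+34=22 d=32 * → r--
[0,8] -12+32=20 d=30 * → r--

r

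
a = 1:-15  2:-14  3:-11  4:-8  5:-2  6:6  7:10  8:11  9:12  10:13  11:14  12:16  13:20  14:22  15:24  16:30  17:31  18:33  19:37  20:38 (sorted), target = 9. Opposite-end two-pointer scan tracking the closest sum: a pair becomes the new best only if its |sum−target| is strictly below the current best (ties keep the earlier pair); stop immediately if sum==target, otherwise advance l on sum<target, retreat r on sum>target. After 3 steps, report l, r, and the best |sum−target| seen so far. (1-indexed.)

l=1, r=17, best |Δ|=9

l=1 r=20: -15+38=23 d=14 *, r--
l=1 r=19: -15+37=22 d=13 *, r--
l=1 r=18: -15+33=18 d=9 *, r--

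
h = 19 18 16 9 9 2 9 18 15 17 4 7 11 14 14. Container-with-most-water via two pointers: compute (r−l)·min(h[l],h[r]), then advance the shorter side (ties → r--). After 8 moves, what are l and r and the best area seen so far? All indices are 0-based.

l=0, r=6, best area=196

l=0 r=14: min(19,14)*14=196 best=196 *, r--
l=0 r=13: min(19,14)*13=182 best=196, r--
l=0 r=12: min(19,11)*12=132 best=196, r--
l=0 r=11: min(19,7)*11=77 best=196, r--
l=0 r=10: min(19,4)*10=40 best=196, r--
l=0 r=9: min(19,17)*9=153 best=196, r--
l=0 r=8: min(19,15)*8=120 best=196, r--
l=0 r=7: min(19,18)*7=126 best=196, r--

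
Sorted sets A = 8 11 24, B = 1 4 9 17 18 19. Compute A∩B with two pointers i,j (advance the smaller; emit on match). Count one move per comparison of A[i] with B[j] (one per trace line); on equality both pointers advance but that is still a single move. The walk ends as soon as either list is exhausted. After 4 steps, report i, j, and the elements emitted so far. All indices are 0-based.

i=1, j=3, emitted=[]

i=0 j=0: 8>1, j++
i=0 j=1: 8>4, j++
i=0 j=2: 8<9, i++
i=1 j=2: 11>9, j++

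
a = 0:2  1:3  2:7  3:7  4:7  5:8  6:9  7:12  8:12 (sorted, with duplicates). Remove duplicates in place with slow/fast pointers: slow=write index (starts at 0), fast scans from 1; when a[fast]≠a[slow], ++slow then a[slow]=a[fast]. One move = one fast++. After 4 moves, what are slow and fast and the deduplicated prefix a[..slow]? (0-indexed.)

slow=2, fast=5, prefix=[2, 3, 7]

(s=0,f=1) a[fast]=3≠a[slow]=2 write a[1]=3 → slow++,fast++
(s=1,f=2) a[fast]=7≠a[slow]=3 write a[2]=7 → slow++,fast++
(s=2,f=3) a[fast]=7=a[slow] dup → fast++
(s=2,f=4) a[fast]=7=a[slow] dup → fast++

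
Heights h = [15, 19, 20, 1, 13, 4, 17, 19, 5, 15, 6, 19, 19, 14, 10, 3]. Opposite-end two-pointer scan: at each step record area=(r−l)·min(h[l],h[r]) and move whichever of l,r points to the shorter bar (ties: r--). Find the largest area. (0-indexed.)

max area = 209

[0,15] min(15,3)*15=45 best=45 * → r--
[0,14] min(15,10)*14=140 best=140 * → r--
[0,13] min(15,14)*13=182 best=182 * → r--
[0,12] min(15,19)*12=180 best=182 → l++
[1,12] min(19,19)*11=209 best=209 * → r--
[1,11] min(19,19)*10=190 best=209 → r--
[1,10] min(19,6)*9=54 best=209 → r--
[1,9] min(19,15)*8=120 best=209 → r--
[1,8] min(19,5)*7=35 best=209 → r--
[1,7] min(19,19)*6=114 best=209 → r--
[1,6] min(19,17)*5=85 best=209 → r--
[1,5] min(19,4)*4=16 best=209 → r--
[1,4] min(19,13)*3=39 best=209 → r--
[1,3] min(19,1)*2=2 best=209 → r--
[1,2] min(19,20)*1=19 best=209 → l++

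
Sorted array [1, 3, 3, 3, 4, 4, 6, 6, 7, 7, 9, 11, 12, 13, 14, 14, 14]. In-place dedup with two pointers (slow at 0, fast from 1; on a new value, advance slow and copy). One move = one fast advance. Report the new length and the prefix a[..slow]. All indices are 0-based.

length 10; prefix = [1, 3, 4, 6, 7, 9, 11, 12, 13, 14]

(s=0,f=1) a[fast]=3≠a[slow]=1 write a[1]=3 → slow++,fast++
(s=1,f=2) a[fast]=3=a[slow] dup → fast++
(s=1,f=3) a[fast]=3=a[slow] dup → fast++
(s=1,f=4) a[fast]=4≠a[slow]=3 write a[2]=4 → slow++,fast++
(s=2,f=5) a[fast]=4=a[slow] dup → fast++
(s=2,f=6) a[fast]=6≠a[slow]=4 write a[3]=6 → slow++,fast++
(s=3,f=7) a[fast]=6=a[slow] dup → fast++
(s=3,f=8) a[fast]=7≠a[slow]=6 write a[4]=7 → slow++,fast++
(s=4,f=9) a[fast]=7=a[slow] dup → fast++
(s=4,f=10) a[fast]=9≠a[slow]=7 write a[5]=9 → slow++,fast++
(s=5,f=11) a[fast]=11≠a[slow]=9 write a[6]=11 → slow++,fast++
(s=6,f=12) a[fast]=12≠a[slow]=11 write a[7]=12 → slow++,fast++
(s=7,f=13) a[fast]=13≠a[slow]=12 write a[8]=13 → slow++,fast++
(s=8,f=14) a[fast]=14≠a[slow]=13 write a[9]=14 → slow++,fast++
(s=9,f=15) a[fast]=14=a[slow] dup → fast++
(s=9,f=16) a[fast]=14=a[slow] dup → fast++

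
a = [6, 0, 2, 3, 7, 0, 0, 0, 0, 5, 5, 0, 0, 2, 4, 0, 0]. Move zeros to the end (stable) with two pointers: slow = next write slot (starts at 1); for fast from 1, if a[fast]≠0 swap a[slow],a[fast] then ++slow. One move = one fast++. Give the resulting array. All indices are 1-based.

[6, 2, 3, 7, 5, 5, 2, 4, 0, 0, 0, 0, 0, 0, 0, 0, 0]

(s=1,f=1) a[fast]=6≠0 swap→a[1]=6 → slow++,fast++
(s=2,f=2) a[fast]=0 → fast++
(s=2,f=3) a[fast]=2≠0 swap→a[2]=2 → slow++,fast++
(s=3,f=4) a[fast]=3≠0 swap→a[3]=3 → slow++,fast++
(s=4,f=5) a[fast]=7≠0 swap→a[4]=7 → slow++,fast++
(s=5,f=6) a[fast]=0 → fast++
(s=5,f=7) a[fast]=0 → fast++
(s=5,f=8) a[fast]=0 → fast++
(s=5,f=9) a[fast]=0 → fast++
(s=5,f=10) a[fast]=5≠0 swap→a[5]=5 → slow++,fast++
(s=6,f=11) a[fast]=5≠0 swap→a[6]=5 → slow++,fast++
(s=7,f=12) a[fast]=0 → fast++
(s=7,f=13) a[fast]=0 → fast++
(s=7,f=14) a[fast]=2≠0 swap→a[7]=2 → slow++,fast++
(s=8,f=15) a[fast]=4≠0 swap→a[8]=4 → slow++,fast++
(s=9,f=16) a[fast]=0 → fast++
(s=9,f=17) a[fast]=0 → fast++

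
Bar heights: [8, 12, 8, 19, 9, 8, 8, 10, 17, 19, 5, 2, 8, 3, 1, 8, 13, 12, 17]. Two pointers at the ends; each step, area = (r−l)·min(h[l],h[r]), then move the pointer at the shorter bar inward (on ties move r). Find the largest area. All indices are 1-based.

max area = 255

l=1 r=19: min(8,17)*18=144 best=144 *, l++
l=2 r=19: min(12,17)*17=204 best=204 *, l++
l=3 r=19: min(8,17)*16=128 best=204, l++
l=4 r=19: min(19,17)*15=255 best=255 *, r--
l=4 r=18: min(19,12)*14=168 best=255, r--
l=4 r=17: min(19,13)*13=169 best=255, r--
l=4 r=16: min(19,8)*12=96 best=255, r--
l=4 r=15: min(19,1)*11=11 best=255, r--
l=4 r=14: min(19,3)*10=30 best=255, r--
l=4 r=13: min(19,8)*9=72 best=255, r--
l=4 r=12: min(19,2)*8=16 best=255, r--
l=4 r=11: min(19,5)*7=35 best=255, r--
l=4 r=10: min(19,19)*6=114 best=255, r--
l=4 r=9: min(19,17)*5=85 best=255, r--
l=4 r=8: min(19,10)*4=40 best=255, r--
l=4 r=7: min(19,8)*3=24 best=255, r--
l=4 r=6: min(19,8)*2=16 best=255, r--
l=4 r=5: min(19,9)*1=9 best=255, r--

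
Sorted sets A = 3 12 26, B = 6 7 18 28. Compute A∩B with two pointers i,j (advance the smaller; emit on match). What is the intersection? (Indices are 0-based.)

intersection = []

i=0 j=0: 3<6, i++
i=1 j=0: 12>6, j++
i=1 j=1: 12>7, j++
i=1 j=2: 12<18, i++
i=2 j=2: 26>18, j++
i=2 j=3: 26<28, i++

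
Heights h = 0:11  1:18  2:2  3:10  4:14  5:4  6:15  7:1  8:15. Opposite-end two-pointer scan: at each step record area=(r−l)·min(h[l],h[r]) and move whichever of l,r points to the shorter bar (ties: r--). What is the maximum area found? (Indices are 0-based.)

max area = 105

l=0 r=8: min(11,15)*8=88 best=88 *, l++
l=1 r=8: min(18,15)*7=105 best=105 *, r--
l=1 r=7: min(18,1)*6=6 best=105, r--
l=1 r=6: min(18,15)*5=75 best=105, r--
l=1 r=5: min(18,4)*4=16 best=105, r--
l=1 r=4: min(18,14)*3=42 best=105, r--
l=1 r=3: min(18,10)*2=20 best=105, r--
l=1 r=2: min(18,2)*1=2 best=105, r--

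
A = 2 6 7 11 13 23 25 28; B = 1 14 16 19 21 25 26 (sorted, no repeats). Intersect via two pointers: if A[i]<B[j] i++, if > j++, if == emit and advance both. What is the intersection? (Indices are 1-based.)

intersection = [25]

[i=1,j=1] 2>1 → j++
[i=1,j=2] 2<14 → i++
[i=2,j=2] 6<14 → i++
[i=3,j=2] 7<14 → i++
[i=4,j=2] 11<14 → i++
[i=5,j=2] 13<14 → i++
[i=6,j=2] 23>14 → j++
[i=6,j=3] 23>16 → j++
[i=6,j=4] 23>19 → j++
[i=6,j=5] 23>21 → j++
[i=6,j=6] 23<25 → i++
[i=7,j=6] 25==25 emit → i++,j++
[i=8,j=7] 28>26 → j++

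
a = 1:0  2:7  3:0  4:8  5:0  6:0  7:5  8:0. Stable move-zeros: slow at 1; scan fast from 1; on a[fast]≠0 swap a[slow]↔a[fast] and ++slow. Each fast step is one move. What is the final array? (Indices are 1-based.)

(s=1,f=1) a[fast]=0 → fast++
(s=1,f=2) a[fast]=7≠0 swap→a[1]=7 → slow++,fast++
(s=2,f=3) a[fast]=0 → fast++
(s=2,f=4) a[fast]=8≠0 swap→a[2]=8 → slow++,fast++
(s=3,f=5) a[fast]=0 → fast++
(s=3,f=6) a[fast]=0 → fast++
(s=3,f=7) a[fast]=5≠0 swap→a[3]=5 → slow++,fast++
(s=4,f=8) a[fast]=0 → fast++

[7, 8, 5, 0, 0, 0, 0, 0]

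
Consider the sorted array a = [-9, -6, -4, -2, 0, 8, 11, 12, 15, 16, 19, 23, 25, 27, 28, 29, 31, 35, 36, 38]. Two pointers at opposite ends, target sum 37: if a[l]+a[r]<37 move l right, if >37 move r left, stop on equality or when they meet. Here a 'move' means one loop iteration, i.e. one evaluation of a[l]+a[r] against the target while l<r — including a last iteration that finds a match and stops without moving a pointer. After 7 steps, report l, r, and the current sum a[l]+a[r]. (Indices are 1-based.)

l=1 r=20: -9+38=29 <37, l++
l=2 r=20: -6+38=32 <37, l++
l=3 r=20: -4+38=34 <37, l++
l=4 r=20: -2+38=36 <37, l++
l=5 r=20: 0+38=38 >37, r--
l=5 r=19: 0+36=36 <37, l++
l=6 r=19: 8+36=44 >37, r--

l=6, r=18, sum=43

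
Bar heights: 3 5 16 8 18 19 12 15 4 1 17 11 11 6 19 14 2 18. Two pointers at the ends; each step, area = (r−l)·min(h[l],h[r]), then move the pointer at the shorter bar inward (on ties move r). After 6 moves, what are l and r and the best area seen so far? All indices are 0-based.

l=4, r=15, best area=240

[0,17] min(3,18)*17=51 best=51 * → l++
[1,17] min(5,18)*16=80 best=80 * → l++
[2,17] min(16,18)*15=240 best=240 * → l++
[3,17] min(8,18)*14=112 best=240 → l++
[4,17] min(18,18)*13=234 best=240 → r--
[4,16] min(18,2)*12=24 best=240 → r--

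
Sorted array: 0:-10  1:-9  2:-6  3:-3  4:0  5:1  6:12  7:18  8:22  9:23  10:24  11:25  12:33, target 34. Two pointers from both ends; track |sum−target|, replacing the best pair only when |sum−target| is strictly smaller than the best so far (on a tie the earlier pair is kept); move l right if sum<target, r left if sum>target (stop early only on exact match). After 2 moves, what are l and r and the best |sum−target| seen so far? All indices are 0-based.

l=2, r=12, best |Δ|=10

[0,12] -10+33=23 d=11 * → l++
[1,12] -9+33=24 d=10 * → l++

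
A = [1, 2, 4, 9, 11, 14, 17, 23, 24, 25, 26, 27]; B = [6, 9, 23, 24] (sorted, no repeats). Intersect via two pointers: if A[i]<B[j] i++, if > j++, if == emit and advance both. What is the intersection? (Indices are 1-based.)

i=1 j=1: 1<6, i++
i=2 j=1: 2<6, i++
i=3 j=1: 4<6, i++
i=4 j=1: 9>6, j++
i=4 j=2: 9==9 emit, i++,j++
i=5 j=3: 11<23, i++
i=6 j=3: 14<23, i++
i=7 j=3: 17<23, i++
i=8 j=3: 23==23 emit, i++,j++
i=9 j=4: 24==24 emit, i++,j++

intersection = [9, 23, 24]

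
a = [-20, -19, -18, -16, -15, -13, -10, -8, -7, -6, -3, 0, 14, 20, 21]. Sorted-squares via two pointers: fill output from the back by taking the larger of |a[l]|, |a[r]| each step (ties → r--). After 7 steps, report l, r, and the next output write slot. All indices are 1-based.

l=6, r=13, next write slot=8

[1,15] |-20|<=|21| out[15]=441 → r--
[1,14] |-20|<=|20| out[14]=400 → r--
[1,13] |-20|>|14| out[13]=400 → l++
[2,13] |-19|>|14| out[12]=361 → l++
[3,13] |-18|>|14| out[11]=324 → l++
[4,13] |-16|>|14| out[10]=256 → l++
[5,13] |-15|>|14| out[9]=225 → l++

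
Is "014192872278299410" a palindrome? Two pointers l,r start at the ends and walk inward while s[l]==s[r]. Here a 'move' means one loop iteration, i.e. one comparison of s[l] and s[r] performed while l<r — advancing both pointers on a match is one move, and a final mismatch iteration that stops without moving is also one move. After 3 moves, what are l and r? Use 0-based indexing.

l=0 r=17: '0'=='0', l++,r--
l=1 r=16: '1'=='1', l++,r--
l=2 r=15: '4'=='4', l++,r--

l=3, r=14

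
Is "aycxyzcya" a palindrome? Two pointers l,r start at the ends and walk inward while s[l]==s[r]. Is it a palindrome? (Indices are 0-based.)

[0,8] 'a'=='a' → l++,r--
[1,7] 'y'=='y' → l++,r--
[2,6] 'c'=='c' → l++,r--
[3,5] 'x'!='z' → stop

not a palindrome (mismatch at 3,5)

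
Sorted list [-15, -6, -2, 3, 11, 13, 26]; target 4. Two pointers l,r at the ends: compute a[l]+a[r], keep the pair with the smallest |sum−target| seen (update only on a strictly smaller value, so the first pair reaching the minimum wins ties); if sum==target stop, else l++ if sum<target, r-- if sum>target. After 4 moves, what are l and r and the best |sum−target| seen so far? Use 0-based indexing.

[0,6] -15+26=11 d=7 * → r--
[0,5] -15+13=-2 d=6 * → l++
[1,5] -6+13=7 d=3 * → r--
[1,4] -6+11=5 d=1 * → r--

l=1, r=3, best |Δ|=1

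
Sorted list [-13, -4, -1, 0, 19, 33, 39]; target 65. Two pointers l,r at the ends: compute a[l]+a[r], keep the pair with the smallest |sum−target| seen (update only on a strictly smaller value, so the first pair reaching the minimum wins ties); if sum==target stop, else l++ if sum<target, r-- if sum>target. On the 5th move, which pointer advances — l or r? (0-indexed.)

l

l=0 r=6: -13+39=26 d=39 *, l++
l=1 r=6: -4+39=35 d=30 *, l++
l=2 r=6: -1+39=38 d=27 *, l++
l=3 r=6: 0+39=39 d=26 *, l++
l=4 r=6: 19+39=58 d=7 *, l++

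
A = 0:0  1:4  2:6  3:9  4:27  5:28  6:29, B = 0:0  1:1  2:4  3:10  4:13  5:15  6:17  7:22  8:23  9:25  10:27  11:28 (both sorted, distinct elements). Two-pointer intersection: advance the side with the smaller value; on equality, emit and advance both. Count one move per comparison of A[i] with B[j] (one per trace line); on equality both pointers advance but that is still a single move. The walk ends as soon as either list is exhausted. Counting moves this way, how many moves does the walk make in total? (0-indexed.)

14 moves

i=0 j=0: 0==0 emit, i++,j++
i=1 j=1: 4>1, j++
i=1 j=2: 4==4 emit, i++,j++
i=2 j=3: 6<10, i++
i=3 j=3: 9<10, i++
i=4 j=3: 27>10, j++
i=4 j=4: 27>13, j++
i=4 j=5: 27>15, j++
i=4 j=6: 27>17, j++
i=4 j=7: 27>22, j++
i=4 j=8: 27>23, j++
i=4 j=9: 27>25, j++
i=4 j=10: 27==27 emit, i++,j++
i=5 j=11: 28==28 emit, i++,j++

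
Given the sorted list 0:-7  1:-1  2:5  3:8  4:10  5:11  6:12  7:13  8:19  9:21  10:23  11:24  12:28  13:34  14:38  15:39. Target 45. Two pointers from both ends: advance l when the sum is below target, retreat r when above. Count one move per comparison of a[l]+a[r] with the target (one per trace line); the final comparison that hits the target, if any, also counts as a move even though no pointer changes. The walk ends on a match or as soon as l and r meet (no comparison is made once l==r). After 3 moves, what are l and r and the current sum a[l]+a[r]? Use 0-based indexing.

l=0 r=15: -7+39=32 <45, l++
l=1 r=15: -1+39=38 <45, l++
l=2 r=15: 5+39=44 <45, l++

l=3, r=15, sum=47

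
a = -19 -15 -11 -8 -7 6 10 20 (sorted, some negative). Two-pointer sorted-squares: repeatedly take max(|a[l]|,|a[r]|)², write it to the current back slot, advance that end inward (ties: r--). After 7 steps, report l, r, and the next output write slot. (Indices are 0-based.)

l=0 r=7: |-19|<=|20| out[7]=400, r--
l=0 r=6: |-19|>|10| out[6]=361, l++
l=1 r=6: |-15|>|10| out[5]=225, l++
l=2 r=6: |-11|>|10| out[4]=121, l++
l=3 r=6: |-8|<=|10| out[3]=100, r--
l=3 r=5: |-8|>|6| out[2]=64, l++
l=4 r=5: |-7|>|6| out[1]=49, l++

l=5, r=5, next write slot=0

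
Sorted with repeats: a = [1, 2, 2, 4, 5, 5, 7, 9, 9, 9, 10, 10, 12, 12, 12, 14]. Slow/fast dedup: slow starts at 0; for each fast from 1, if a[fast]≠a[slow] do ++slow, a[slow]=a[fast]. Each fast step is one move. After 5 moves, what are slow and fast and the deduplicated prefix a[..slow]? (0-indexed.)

(s=0,f=1) a[fast]=2≠a[slow]=1 write a[1]=2 → slow++,fast++
(s=1,f=2) a[fast]=2=a[slow] dup → fast++
(s=1,f=3) a[fast]=4≠a[slow]=2 write a[2]=4 → slow++,fast++
(s=2,f=4) a[fast]=5≠a[slow]=4 write a[3]=5 → slow++,fast++
(s=3,f=5) a[fast]=5=a[slow] dup → fast++

slow=3, fast=6, prefix=[1, 2, 4, 5]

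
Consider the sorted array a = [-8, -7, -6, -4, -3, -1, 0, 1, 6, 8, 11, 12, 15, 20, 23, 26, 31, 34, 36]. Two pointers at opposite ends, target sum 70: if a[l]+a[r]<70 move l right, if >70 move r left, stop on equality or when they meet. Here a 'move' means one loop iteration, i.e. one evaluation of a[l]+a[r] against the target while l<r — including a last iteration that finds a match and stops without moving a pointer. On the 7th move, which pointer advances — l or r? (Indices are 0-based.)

[0,18] -8+36=28 <70 → l++
[1,18] -7+36=29 <70 → l++
[2,18] -6+36=30 <70 → l++
[3,18] -4+36=32 <70 → l++
[4,18] -3+36=33 <70 → l++
[5,18] -1+36=35 <70 → l++
[6,18] 0+36=36 <70 → l++

l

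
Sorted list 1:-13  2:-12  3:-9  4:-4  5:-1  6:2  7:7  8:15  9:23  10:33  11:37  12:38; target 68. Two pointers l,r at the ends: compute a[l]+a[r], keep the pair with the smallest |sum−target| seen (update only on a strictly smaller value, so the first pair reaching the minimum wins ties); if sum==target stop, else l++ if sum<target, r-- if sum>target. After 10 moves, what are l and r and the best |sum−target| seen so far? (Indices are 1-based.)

l=10, r=11, best |Δ|=3

[1,12] -13+38=25 d=43 * → l++
[2,12] -12+38=26 d=42 * → l++
[3,12] -9+38=29 d=39 * → l++
[4,12] -4+38=34 d=34 * → l++
[5,12] -1+38=37 d=31 * → l++
[6,12] 2+38=40 d=28 * → l++
[7,12] 7+38=45 d=23 * → l++
[8,12] 15+38=53 d=15 * → l++
[9,12] 23+38=61 d=7 * → l++
[10,12] 33+38=71 d=3 * → r--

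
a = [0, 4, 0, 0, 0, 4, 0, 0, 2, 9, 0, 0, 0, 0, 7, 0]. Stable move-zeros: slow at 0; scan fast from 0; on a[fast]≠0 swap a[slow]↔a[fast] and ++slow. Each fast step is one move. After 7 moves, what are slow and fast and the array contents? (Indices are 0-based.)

slow=0 fast=0: a[fast]=0, fast++
slow=0 fast=1: a[fast]=4≠0 swap→a[0]=4, slow++,fast++
slow=1 fast=2: a[fast]=0, fast++
slow=1 fast=3: a[fast]=0, fast++
slow=1 fast=4: a[fast]=0, fast++
slow=1 fast=5: a[fast]=4≠0 swap→a[1]=4, slow++,fast++
slow=2 fast=6: a[fast]=0, fast++

slow=2, fast=7, a=[4, 4, 0, 0, 0, 0, 0, 0, 2, 9, 0, 0, 0, 0, 7, 0]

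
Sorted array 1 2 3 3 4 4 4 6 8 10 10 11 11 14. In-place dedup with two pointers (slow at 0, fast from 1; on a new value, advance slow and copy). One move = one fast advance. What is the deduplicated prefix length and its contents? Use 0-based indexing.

length 9; prefix = [1, 2, 3, 4, 6, 8, 10, 11, 14]

(s=0,f=1) a[fast]=2≠a[slow]=1 write a[1]=2 → slow++,fast++
(s=1,f=2) a[fast]=3≠a[slow]=2 write a[2]=3 → slow++,fast++
(s=2,f=3) a[fast]=3=a[slow] dup → fast++
(s=2,f=4) a[fast]=4≠a[slow]=3 write a[3]=4 → slow++,fast++
(s=3,f=5) a[fast]=4=a[slow] dup → fast++
(s=3,f=6) a[fast]=4=a[slow] dup → fast++
(s=3,f=7) a[fast]=6≠a[slow]=4 write a[4]=6 → slow++,fast++
(s=4,f=8) a[fast]=8≠a[slow]=6 write a[5]=8 → slow++,fast++
(s=5,f=9) a[fast]=10≠a[slow]=8 write a[6]=10 → slow++,fast++
(s=6,f=10) a[fast]=10=a[slow] dup → fast++
(s=6,f=11) a[fast]=11≠a[slow]=10 write a[7]=11 → slow++,fast++
(s=7,f=12) a[fast]=11=a[slow] dup → fast++
(s=7,f=13) a[fast]=14≠a[slow]=11 write a[8]=14 → slow++,fast++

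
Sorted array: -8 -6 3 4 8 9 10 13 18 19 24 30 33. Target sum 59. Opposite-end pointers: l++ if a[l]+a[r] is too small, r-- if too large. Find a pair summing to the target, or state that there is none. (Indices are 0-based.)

[0,12] -8+33=25 <59 → l++
[1,12] -6+33=27 <59 → l++
[2,12] 3+33=36 <59 → l++
[3,12] 4+33=37 <59 → l++
[4,12] 8+33=41 <59 → l++
[5,12] 9+33=42 <59 → l++
[6,12] 10+33=43 <59 → l++
[7,12] 13+33=46 <59 → l++
[8,12] 18+33=51 <59 → l++
[9,12] 19+33=52 <59 → l++
[10,12] 24+33=57 <59 → l++
[11,12] 30+33=63 >59 → r--

no pair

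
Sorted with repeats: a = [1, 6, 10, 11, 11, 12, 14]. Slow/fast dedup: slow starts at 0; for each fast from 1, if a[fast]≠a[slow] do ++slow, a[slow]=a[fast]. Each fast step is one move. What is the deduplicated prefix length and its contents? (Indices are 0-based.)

slow=0 fast=1: a[fast]=6≠a[slow]=1 write a[1]=6, slow++,fast++
slow=1 fast=2: a[fast]=10≠a[slow]=6 write a[2]=10, slow++,fast++
slow=2 fast=3: a[fast]=11≠a[slow]=10 write a[3]=11, slow++,fast++
slow=3 fast=4: a[fast]=11=a[slow] dup, fast++
slow=3 fast=5: a[fast]=12≠a[slow]=11 write a[4]=12, slow++,fast++
slow=4 fast=6: a[fast]=14≠a[slow]=12 write a[5]=14, slow++,fast++

length 6; prefix = [1, 6, 10, 11, 12, 14]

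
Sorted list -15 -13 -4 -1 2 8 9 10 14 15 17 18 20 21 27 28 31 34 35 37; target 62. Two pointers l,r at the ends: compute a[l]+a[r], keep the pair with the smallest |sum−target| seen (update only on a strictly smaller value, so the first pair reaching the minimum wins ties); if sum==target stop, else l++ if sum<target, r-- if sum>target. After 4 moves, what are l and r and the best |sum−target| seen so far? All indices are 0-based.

[0,19] -15+37=22 d=40 * → l++
[1,19] -13+37=24 d=38 * → l++
[2,19] -4+37=33 d=29 * → l++
[3,19] -1+37=36 d=26 * → l++

l=4, r=19, best |Δ|=26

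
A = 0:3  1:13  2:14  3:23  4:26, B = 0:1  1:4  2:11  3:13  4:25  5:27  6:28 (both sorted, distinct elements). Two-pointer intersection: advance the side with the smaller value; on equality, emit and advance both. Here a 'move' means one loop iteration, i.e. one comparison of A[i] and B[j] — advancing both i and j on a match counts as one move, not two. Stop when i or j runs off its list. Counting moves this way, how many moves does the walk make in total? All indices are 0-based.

9 moves

[i=0,j=0] 3>1 → j++
[i=0,j=1] 3<4 → i++
[i=1,j=1] 13>4 → j++
[i=1,j=2] 13>11 → j++
[i=1,j=3] 13==13 emit → i++,j++
[i=2,j=4] 14<25 → i++
[i=3,j=4] 23<25 → i++
[i=4,j=4] 26>25 → j++
[i=4,j=5] 26<27 → i++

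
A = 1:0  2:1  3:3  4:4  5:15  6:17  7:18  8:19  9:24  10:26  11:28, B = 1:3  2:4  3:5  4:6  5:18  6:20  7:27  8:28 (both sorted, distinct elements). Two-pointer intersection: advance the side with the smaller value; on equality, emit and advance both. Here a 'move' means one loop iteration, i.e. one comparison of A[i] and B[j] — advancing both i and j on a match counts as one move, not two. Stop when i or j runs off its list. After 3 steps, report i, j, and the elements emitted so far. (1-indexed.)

[i=1,j=1] 0<3 → i++
[i=2,j=1] 1<3 → i++
[i=3,j=1] 3==3 emit → i++,j++

i=4, j=2, emitted=[3]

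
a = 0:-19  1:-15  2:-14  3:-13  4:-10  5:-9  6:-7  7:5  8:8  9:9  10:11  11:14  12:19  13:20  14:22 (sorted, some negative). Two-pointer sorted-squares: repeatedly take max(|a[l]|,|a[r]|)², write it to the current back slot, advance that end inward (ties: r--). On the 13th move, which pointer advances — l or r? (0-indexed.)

r

[0,14] |-19|<=|22| out[14]=484 → r--
[0,13] |-19|<=|20| out[13]=400 → r--
[0,12] |-19|<=|19| out[12]=361 → r--
[0,11] |-19|>|14| out[11]=361 → l++
[1,11] |-15|>|14| out[10]=225 → l++
[2,11] |-14|<=|14| out[9]=196 → r--
[2,10] |-14|>|11| out[8]=196 → l++
[3,10] |-13|>|11| out[7]=169 → l++
[4,10] |-10|<=|11| out[6]=121 → r--
[4,9] |-10|>|9| out[5]=100 → l++
[5,9] |-9|<=|9| out[4]=81 → r--
[5,8] |-9|>|8| out[3]=81 → l++
[6,8] |-7|<=|8| out[2]=64 → r--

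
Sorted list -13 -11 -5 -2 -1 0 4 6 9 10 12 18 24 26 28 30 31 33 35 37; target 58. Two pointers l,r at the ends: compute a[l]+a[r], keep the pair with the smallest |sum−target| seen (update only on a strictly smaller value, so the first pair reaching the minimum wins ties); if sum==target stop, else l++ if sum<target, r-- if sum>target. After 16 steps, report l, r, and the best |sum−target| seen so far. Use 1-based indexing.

l=1 r=20: -13+37=24 d=34 *, l++
l=2 r=20: -11+37=26 d=32 *, l++
l=3 r=20: -5+37=32 d=26 *, l++
l=4 r=20: -2+37=35 d=23 *, l++
l=5 r=20: -1+37=36 d=22 *, l++
l=6 r=20: 0+37=37 d=21 *, l++
l=7 r=20: 4+37=41 d=17 *, l++
l=8 r=20: 6+37=43 d=15 *, l++
l=9 r=20: 9+37=46 d=12 *, l++
l=10 r=20: 10+37=47 d=11 *, l++
l=11 r=20: 12+37=49 d=9 *, l++
l=12 r=20: 18+37=55 d=3 *, l++
l=13 r=20: 24+37=61 d=3, r--
l=13 r=19: 24+35=59 d=1 *, r--
l=13 r=18: 24+33=57 d=1, l++
l=14 r=18: 26+33=59 d=1, r--

l=14, r=17, best |Δ|=1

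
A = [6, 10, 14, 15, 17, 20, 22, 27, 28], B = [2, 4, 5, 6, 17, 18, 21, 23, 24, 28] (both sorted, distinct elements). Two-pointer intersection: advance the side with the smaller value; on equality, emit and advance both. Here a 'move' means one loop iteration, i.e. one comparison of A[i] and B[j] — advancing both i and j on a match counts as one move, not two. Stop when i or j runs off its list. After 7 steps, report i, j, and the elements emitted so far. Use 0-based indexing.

i=0 j=0: 6>2, j++
i=0 j=1: 6>4, j++
i=0 j=2: 6>5, j++
i=0 j=3: 6==6 emit, i++,j++
i=1 j=4: 10<17, i++
i=2 j=4: 14<17, i++
i=3 j=4: 15<17, i++

i=4, j=4, emitted=[6]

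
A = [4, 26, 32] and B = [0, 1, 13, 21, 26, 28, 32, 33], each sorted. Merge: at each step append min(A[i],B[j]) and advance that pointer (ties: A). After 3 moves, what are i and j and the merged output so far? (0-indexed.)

i=1, j=2, merged so far=[0, 1, 4]

i=0 j=0: A[i]=4>B[j]=0 take 0, j++
i=0 j=1: A[i]=4>B[j]=1 take 1, j++
i=0 j=2: A[i]=4<=B[j]=13 take 4, i++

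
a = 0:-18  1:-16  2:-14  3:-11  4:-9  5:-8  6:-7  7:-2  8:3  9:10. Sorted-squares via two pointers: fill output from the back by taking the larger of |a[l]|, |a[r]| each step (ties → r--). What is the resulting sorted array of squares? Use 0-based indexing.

l=0 r=9: |-18|>|10| out[9]=324, l++
l=1 r=9: |-16|>|10| out[8]=256, l++
l=2 r=9: |-14|>|10| out[7]=196, l++
l=3 r=9: |-11|>|10| out[6]=121, l++
l=4 r=9: |-9|<=|10| out[5]=100, r--
l=4 r=8: |-9|>|3| out[4]=81, l++
l=5 r=8: |-8|>|3| out[3]=64, l++
l=6 r=8: |-7|>|3| out[2]=49, l++
l=7 r=8: |-2|<=|3| out[1]=9, r--
l=7 r=7: |-2|<=|-2| out[0]=4, r--

[4, 9, 49, 64, 81, 100, 121, 196, 256, 324]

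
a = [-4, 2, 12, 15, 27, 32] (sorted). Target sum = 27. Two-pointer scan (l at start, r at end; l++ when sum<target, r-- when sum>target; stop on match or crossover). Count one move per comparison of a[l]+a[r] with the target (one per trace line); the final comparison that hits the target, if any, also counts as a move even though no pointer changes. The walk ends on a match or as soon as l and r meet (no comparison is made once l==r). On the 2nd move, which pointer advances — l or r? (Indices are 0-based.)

l

l=0 r=5: -4+32=28 >27, r--
l=0 r=4: -4+27=23 <27, l++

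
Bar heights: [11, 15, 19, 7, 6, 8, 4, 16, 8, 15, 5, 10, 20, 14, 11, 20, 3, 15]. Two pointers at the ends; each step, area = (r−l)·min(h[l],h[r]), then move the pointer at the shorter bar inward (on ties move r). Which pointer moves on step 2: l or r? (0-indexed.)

r

l=0 r=17: min(11,15)*17=187 best=187 *, l++
l=1 r=17: min(15,15)*16=240 best=240 *, r--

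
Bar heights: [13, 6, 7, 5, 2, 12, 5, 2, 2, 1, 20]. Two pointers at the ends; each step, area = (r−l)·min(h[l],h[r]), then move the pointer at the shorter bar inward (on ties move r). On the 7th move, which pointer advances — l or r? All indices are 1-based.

l

[1,11] min(13,20)*10=130 best=130 * → l++
[2,11] min(6,20)*9=54 best=130 → l++
[3,11] min(7,20)*8=56 best=130 → l++
[4,11] min(5,20)*7=35 best=130 → l++
[5,11] min(2,20)*6=12 best=130 → l++
[6,11] min(12,20)*5=60 best=130 → l++
[7,11] min(5,20)*4=20 best=130 → l++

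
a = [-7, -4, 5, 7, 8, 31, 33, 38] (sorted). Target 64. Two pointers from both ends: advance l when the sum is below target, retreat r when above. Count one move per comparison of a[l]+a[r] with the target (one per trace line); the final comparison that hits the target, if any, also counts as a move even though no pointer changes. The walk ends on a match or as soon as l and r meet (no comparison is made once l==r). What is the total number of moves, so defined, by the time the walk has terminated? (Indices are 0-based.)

[0,7] -7+38=31 <64 → l++
[1,7] -4+38=34 <64 → l++
[2,7] 5+38=43 <64 → l++
[3,7] 7+38=45 <64 → l++
[4,7] 8+38=46 <64 → l++
[5,7] 31+38=69 >64 → r--
[5,6] 31+33=64 → found

7 moves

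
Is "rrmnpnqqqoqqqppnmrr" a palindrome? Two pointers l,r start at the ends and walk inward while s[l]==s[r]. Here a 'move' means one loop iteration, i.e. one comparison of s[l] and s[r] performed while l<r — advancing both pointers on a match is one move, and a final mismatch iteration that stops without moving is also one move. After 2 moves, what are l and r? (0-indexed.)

l=2, r=16

[0,18] 'r'=='r' → l++,r--
[1,17] 'r'=='r' → l++,r--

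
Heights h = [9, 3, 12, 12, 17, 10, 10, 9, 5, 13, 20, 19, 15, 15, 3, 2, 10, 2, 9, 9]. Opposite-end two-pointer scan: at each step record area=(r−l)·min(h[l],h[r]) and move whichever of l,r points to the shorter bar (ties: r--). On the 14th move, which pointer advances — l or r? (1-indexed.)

l=1 r=20: min(9,9)*19=171 best=171 *, r--
l=1 r=19: min(9,9)*18=162 best=171, r--
l=1 r=18: min(9,2)*17=34 best=171, r--
l=1 r=17: min(9,10)*16=144 best=171, l++
l=2 r=17: min(3,10)*15=45 best=171, l++
l=3 r=17: min(12,10)*14=140 best=171, r--
l=3 r=16: min(12,2)*13=26 best=171, r--
l=3 r=15: min(12,3)*12=36 best=171, r--
l=3 r=14: min(12,15)*11=132 best=171, l++
l=4 r=14: min(12,15)*10=120 best=171, l++
l=5 r=14: min(17,15)*9=135 best=171, r--
l=5 r=13: min(17,15)*8=120 best=171, r--
l=5 r=12: min(17,19)*7=119 best=171, l++
l=6 r=12: min(10,19)*6=60 best=171, l++

l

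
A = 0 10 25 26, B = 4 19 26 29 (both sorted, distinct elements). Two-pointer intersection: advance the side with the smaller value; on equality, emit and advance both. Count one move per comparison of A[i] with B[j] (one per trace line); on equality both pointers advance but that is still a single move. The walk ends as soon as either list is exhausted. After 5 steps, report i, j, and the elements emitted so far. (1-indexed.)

i=1 j=1: 0<4, i++
i=2 j=1: 10>4, j++
i=2 j=2: 10<19, i++
i=3 j=2: 25>19, j++
i=3 j=3: 25<26, i++

i=4, j=3, emitted=[]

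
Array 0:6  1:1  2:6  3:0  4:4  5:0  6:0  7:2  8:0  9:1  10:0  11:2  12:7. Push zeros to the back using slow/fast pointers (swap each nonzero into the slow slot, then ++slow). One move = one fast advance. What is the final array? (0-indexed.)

[6, 1, 6, 4, 2, 1, 2, 7, 0, 0, 0, 0, 0]

slow=0 fast=0: a[fast]=6≠0 swap→a[0]=6, slow++,fast++
slow=1 fast=1: a[fast]=1≠0 swap→a[1]=1, slow++,fast++
slow=2 fast=2: a[fast]=6≠0 swap→a[2]=6, slow++,fast++
slow=3 fast=3: a[fast]=0, fast++
slow=3 fast=4: a[fast]=4≠0 swap→a[3]=4, slow++,fast++
slow=4 fast=5: a[fast]=0, fast++
slow=4 fast=6: a[fast]=0, fast++
slow=4 fast=7: a[fast]=2≠0 swap→a[4]=2, slow++,fast++
slow=5 fast=8: a[fast]=0, fast++
slow=5 fast=9: a[fast]=1≠0 swap→a[5]=1, slow++,fast++
slow=6 fast=10: a[fast]=0, fast++
slow=6 fast=11: a[fast]=2≠0 swap→a[6]=2, slow++,fast++
slow=7 fast=12: a[fast]=7≠0 swap→a[7]=7, slow++,fast++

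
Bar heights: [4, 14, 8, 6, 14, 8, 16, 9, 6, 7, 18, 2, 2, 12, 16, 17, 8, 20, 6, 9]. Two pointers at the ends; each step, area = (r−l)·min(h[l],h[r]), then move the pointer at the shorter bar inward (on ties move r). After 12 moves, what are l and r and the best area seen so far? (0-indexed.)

[0,19] min(4,9)*19=76 best=76 * → l++
[1,19] min(14,9)*18=162 best=162 * → r--
[1,18] min(14,6)*17=102 best=162 → r--
[1,17] min(14,20)*16=224 best=224 * → l++
[2,17] min(8,20)*15=120 best=224 → l++
[3,17] min(6,20)*14=84 best=224 → l++
[4,17] min(14,20)*13=182 best=224 → l++
[5,17] min(8,20)*12=96 best=224 → l++
[6,17] min(16,20)*11=176 best=224 → l++
[7,17] min(9,20)*10=90 best=224 → l++
[8,17] min(6,20)*9=54 best=224 → l++
[9,17] min(7,20)*8=56 best=224 → l++

l=10, r=17, best area=224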